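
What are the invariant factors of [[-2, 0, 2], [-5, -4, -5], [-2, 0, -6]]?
x + 4, (x + 4)^2

The Jordan structure of A has elementary divisors (x + 4)^2, (x + 4). Arranging the block sizes at each eigenvalue in decreasing order and taking row products gives the invariant factors.

Invariant factors (smallest first, each dividing the next): x + 4, (x + 4)^2.

Check: the last factor (x + 4)^2 is the minimal polynomial, and the product (x + 4)^3 is the characteristic polynomial.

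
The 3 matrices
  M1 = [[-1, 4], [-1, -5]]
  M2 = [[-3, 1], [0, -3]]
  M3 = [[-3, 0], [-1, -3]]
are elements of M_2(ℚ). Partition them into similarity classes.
Characteristic polynomials: χ_{M1} = (x + 3)^2, χ_{M2} = (x + 3)^2, χ_{M3} = (x + 3)^2.

{M1, M2, M3}: invariant factors (x + 3)^2.

Matrices are similar if and only if their invariant-factor lists agree; the partition into similarity classes is {M1, M2, M3}.

1 class: {M1, M2, M3}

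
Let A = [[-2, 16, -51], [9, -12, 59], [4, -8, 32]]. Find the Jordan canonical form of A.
J = [[6, 1, 0], [0, 6, 1], [0, 0, 6]]

The characteristic polynomial is det(xI - A) = (x - 6)^3, so the eigenvalues are 6 (algebraic multiplicity 3).

For λ = 6: rank(A - 6I) = 2, rank((A - 6I)^2) = 1, rank((A - 6I)^3) = 0. The eigenspace has dimension 3 - 2 = 1, so there is 1 Jordan block; the rank sequence gives block sizes [3].

Assembling the blocks gives the Jordan form J above.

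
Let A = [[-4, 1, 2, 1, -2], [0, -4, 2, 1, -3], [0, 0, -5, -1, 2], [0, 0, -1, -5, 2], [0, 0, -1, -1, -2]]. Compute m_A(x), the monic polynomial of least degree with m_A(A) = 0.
The characteristic polynomial factors as (x + 4)^5. The minimal polynomial is ∏(x - λ)^{k_λ} where k_λ is the size of the largest Jordan block at λ.

For λ = -4: rank(A + 4I) = 3, and the largest Jordan block has size 3 (the smallest k with rank((A + 4I)^k) = rank((A + 4I)^(k+1))).

So m_A(x) = (x + 4)^3.

m_A(x) = (x + 4)^3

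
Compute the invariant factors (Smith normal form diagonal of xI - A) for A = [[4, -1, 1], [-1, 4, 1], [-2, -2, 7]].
x - 5, (x - 5)^2

The Jordan structure of A has elementary divisors (x - 5)^2, (x - 5). Arranging the block sizes at each eigenvalue in decreasing order and taking row products gives the invariant factors.

Invariant factors (smallest first, each dividing the next): x - 5, (x - 5)^2.

Check: the last factor (x - 5)^2 is the minimal polynomial, and the product (x - 5)^3 is the characteristic polynomial.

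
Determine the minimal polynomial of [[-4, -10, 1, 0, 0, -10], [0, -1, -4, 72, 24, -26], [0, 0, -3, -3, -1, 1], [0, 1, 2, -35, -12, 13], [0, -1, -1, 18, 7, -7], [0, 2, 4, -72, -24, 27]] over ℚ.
The characteristic polynomial factors as (x - 1)^3(x + 4)^3. The minimal polynomial is ∏(x - λ)^{k_λ} where k_λ is the size of the largest Jordan block at λ.

For λ = -4: rank(A + 4I) = 5, and the largest Jordan block has size 3 (the smallest k with rank((A + 4I)^k) = rank((A + 4I)^(k+1))).
For λ = 1: rank(A - I) = 4, and the largest Jordan block has size 2 (the smallest k with rank((A - I)^k) = rank((A - I)^(k+1))).

So m_A(x) = (x - 1)^2(x + 4)^3.

m_A(x) = (x - 1)^2(x + 4)^3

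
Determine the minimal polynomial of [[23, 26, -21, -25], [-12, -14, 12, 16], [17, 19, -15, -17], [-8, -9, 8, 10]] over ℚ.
m_A(x) = x^2(x - 2)^2

The characteristic polynomial factors as x^2(x - 2)^2. The minimal polynomial is ∏(x - λ)^{k_λ} where k_λ is the size of the largest Jordan block at λ.

For λ = 0: rank(A) = 3, and the largest Jordan block has size 2 (the smallest k with rank(A^k) = rank(A^(k+1))).
For λ = 2: rank(A - 2I) = 3, and the largest Jordan block has size 2 (the smallest k with rank((A - 2I)^k) = rank((A - 2I)^(k+1))).

So m_A(x) = x^2(x - 2)^2.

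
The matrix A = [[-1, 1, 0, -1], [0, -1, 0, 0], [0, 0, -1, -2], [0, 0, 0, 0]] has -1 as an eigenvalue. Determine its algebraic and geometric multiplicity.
The characteristic polynomial is x(x + 1)^3, so the factor x + 1 appears with exponent 3: the algebraic multiplicity is 3.

rank(A + I) = 2, so the eigenspace has dimension 4 - 2 = 2: the geometric multiplicity is 2.

Since 2 < 3, A is not diagonalizable.

algebraic multiplicity 3, geometric multiplicity 2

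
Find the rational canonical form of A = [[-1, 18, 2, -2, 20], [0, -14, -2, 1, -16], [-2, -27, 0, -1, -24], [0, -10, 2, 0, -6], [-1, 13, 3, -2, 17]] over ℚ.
The invariant factors of A (the non-unit diagonal entries of the Smith normal form of xI - A over ℚ[x]) are x(x^2 - x + 4)^2, each dividing the next. The characteristic polynomial is their product, x(x^2 - x + 4)^2.

The rational canonical form is the block-diagonal matrix of companion matrices C(f_i):
R = [[0, 0, 0, 0, 0], [1, 0, 0, 0, -16], [0, 1, 0, 0, 8], [0, 0, 1, 0, -9], [0, 0, 0, 1, 2]].

Note the characteristic polynomial does not split into linear factors over ℚ, so A has no Jordan form over ℚ; the rational canonical form exists over any field.

R = [[0, 0, 0, 0, 0], [1, 0, 0, 0, -16], [0, 1, 0, 0, 8], [0, 0, 1, 0, -9], [0, 0, 0, 1, 2]]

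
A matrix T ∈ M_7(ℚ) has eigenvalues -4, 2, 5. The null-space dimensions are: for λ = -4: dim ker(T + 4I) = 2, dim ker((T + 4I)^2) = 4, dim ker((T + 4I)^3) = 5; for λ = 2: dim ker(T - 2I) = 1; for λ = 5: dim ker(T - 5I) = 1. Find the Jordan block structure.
λ = -4: successive nullity increments [2, 2, 1] count blocks of size ≥ k; block sizes are [3, 2].
λ = 2: successive nullity increments [1] count blocks of size ≥ k; block sizes are [1].
λ = 5: successive nullity increments [1] count blocks of size ≥ k; block sizes are [1].

Jordan blocks: (-4, 3), (-4, 2), (2, 1), (5, 1)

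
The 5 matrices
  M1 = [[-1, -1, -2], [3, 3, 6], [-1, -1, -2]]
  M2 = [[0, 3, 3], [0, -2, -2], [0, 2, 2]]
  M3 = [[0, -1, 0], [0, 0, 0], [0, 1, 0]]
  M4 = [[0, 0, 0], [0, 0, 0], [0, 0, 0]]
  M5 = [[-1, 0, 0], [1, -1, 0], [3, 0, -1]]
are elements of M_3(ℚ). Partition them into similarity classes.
Characteristic polynomials: χ_{M1} = x^3, χ_{M2} = x^3, χ_{M3} = x^3, χ_{M4} = x^3, χ_{M5} = (x + 1)^3.

{M1, M2, M3}: invariant factors x, x^2.

{M4}: invariant factors x, x, x.

{M5}: invariant factors x + 1, (x + 1)^2.

Matrices are similar if and only if their invariant-factor lists agree; the partition into similarity classes is {M1, M2, M3}, {M4}, {M5}.

3 classes: {M1, M2, M3}, {M4}, {M5}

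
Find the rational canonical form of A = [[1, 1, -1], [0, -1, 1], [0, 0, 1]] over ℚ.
The invariant factors of A (the non-unit diagonal entries of the Smith normal form of xI - A over ℚ[x]) are (x - 1)^2(x + 1), each dividing the next. The characteristic polynomial is their product, (x - 1)^2(x + 1).

The rational canonical form is the block-diagonal matrix of companion matrices C(f_i):
R = [[0, 0, -1], [1, 0, 1], [0, 1, 1]].

R = [[0, 0, -1], [1, 0, 1], [0, 1, 1]]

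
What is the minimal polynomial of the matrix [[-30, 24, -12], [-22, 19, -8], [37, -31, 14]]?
The characteristic polynomial factors as x^2(x - 3). The minimal polynomial is ∏(x - λ)^{k_λ} where k_λ is the size of the largest Jordan block at λ.

For λ = 0: rank(A) = 2, and the largest Jordan block has size 2 (the smallest k with rank(A^k) = rank(A^(k+1))).
For λ = 3: rank(A - 3I) = 2, and the largest Jordan block has size 1 (the smallest k with rank((A - 3I)^k) = rank((A - 3I)^(k+1))).

So m_A(x) = x^2(x - 3).

m_A(x) = x^2(x - 3)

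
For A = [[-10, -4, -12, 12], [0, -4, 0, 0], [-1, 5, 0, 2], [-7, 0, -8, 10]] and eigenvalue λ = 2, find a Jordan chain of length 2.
v_1 = [[1, 0, 2, 3]]^T, v_2 = [[0, 0, 1, 1]]^T

We seek v_1 ∈ ker((A - 2I)^2) \ ker(A - 2I), then set v_{i+1} = (A - 2I) v_i.

One such chain is v_1 = [[1, 0, 2, 3]]^T, v_2 = [[0, 0, 1, 1]]^T. Check: (A - 2I) v_2 = [[0, 0, 0, 0]]^T = 0.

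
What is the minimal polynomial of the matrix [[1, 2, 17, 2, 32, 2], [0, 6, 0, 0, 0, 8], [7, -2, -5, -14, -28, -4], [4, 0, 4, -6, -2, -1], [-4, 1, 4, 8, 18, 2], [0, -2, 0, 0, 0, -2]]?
The characteristic polynomial factors as (x - 2)^6. The minimal polynomial is ∏(x - λ)^{k_λ} where k_λ is the size of the largest Jordan block at λ.

For λ = 2: rank(A - 2I) = 3, and the largest Jordan block has size 2 (the smallest k with rank((A - 2I)^k) = rank((A - 2I)^(k+1))).

So m_A(x) = (x - 2)^2.

m_A(x) = (x - 2)^2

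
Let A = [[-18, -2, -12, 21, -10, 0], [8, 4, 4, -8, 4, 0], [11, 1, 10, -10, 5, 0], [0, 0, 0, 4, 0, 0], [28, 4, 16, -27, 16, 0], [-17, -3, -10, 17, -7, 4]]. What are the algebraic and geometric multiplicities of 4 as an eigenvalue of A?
The characteristic polynomial is (x - 4)^4(x - 2)^2, so the factor x - 4 appears with exponent 4: the algebraic multiplicity is 4.

rank(A - 4I) = 3, so the eigenspace has dimension 6 - 3 = 3: the geometric multiplicity is 3.

Since 3 < 4, A is not diagonalizable.

algebraic multiplicity 4, geometric multiplicity 3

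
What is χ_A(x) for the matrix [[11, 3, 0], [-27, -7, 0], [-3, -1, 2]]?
xI - A = [[x - 11, -3, 0], [27, x + 7, 0], [3, 1, x - 2]].

Expanding det(xI - A) along the first row:
det(xI - A) = + (x - 11)·det([[x + 7, 0], [1, x - 2]]) - (-3)·det([[27, 0], [3, x - 2]]) + (0)·det([[27, x + 7], [3, 1]]).

Evaluating gives χ_A(x) = x^3 - 6x^2 + 12x - 8 = (x - 2)^3.

χ_A(x) = (x - 2)^3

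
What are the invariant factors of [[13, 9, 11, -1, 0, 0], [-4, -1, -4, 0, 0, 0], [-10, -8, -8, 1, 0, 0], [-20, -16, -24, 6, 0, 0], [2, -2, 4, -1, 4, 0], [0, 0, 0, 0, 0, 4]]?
x - 4, x - 4, (x - 4)^2(x - 1)^2

The Jordan structure of A has elementary divisors (x - 1)^2, (x - 4)^2, (x - 4), (x - 4). Arranging the block sizes at each eigenvalue in decreasing order and taking row products gives the invariant factors.

Invariant factors (smallest first, each dividing the next): x - 4, x - 4, (x - 4)^2(x - 1)^2.

Check: the last factor (x - 4)^2(x - 1)^2 is the minimal polynomial, and the product (x - 4)^4(x - 1)^2 is the characteristic polynomial.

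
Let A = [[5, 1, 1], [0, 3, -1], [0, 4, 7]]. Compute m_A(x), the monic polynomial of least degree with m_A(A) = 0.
m_A(x) = (x - 5)^3

The characteristic polynomial factors as (x - 5)^3. The minimal polynomial is ∏(x - λ)^{k_λ} where k_λ is the size of the largest Jordan block at λ.

For λ = 5: rank(A - 5I) = 2, and the largest Jordan block has size 3 (the smallest k with rank((A - 5I)^k) = rank((A - 5I)^(k+1))).

So m_A(x) = (x - 5)^3.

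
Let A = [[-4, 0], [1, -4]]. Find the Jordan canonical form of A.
J = [[-4, 1], [0, -4]]

The characteristic polynomial is det(xI - A) = (x + 4)^2, so the eigenvalues are -4 (algebraic multiplicity 2).

For λ = -4: rank(A + 4I) = 1, rank((A + 4I)^2) = 0. The eigenspace has dimension 2 - 1 = 1, so there is 1 Jordan block; the rank sequence gives block sizes [2].

Assembling the blocks gives the Jordan form J above.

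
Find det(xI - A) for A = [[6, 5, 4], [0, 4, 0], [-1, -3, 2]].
xI - A = [[x - 6, -5, -4], [0, x - 4, 0], [1, 3, x - 2]].

Expanding det(xI - A) along the first row:
det(xI - A) = + (x - 6)·det([[x - 4, 0], [3, x - 2]]) - (-5)·det([[0, 0], [1, x - 2]]) + (-4)·det([[0, x - 4], [1, 3]]).

Evaluating gives χ_A(x) = x^3 - 12x^2 + 48x - 64 = (x - 4)^3.

χ_A(x) = (x - 4)^3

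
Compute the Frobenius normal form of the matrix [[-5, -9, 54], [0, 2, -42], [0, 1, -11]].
The invariant factors of A (the non-unit diagonal entries of the Smith normal form of xI - A over ℚ[x]) are x + 5, (x + 4)(x + 5), each dividing the next. The characteristic polynomial is their product, (x + 4)(x + 5)^2.

The rational canonical form is the block-diagonal matrix of companion matrices C(f_i):
R = [[-5, 0, 0], [0, 0, -20], [0, 1, -9]].

R = [[-5, 0, 0], [0, 0, -20], [0, 1, -9]]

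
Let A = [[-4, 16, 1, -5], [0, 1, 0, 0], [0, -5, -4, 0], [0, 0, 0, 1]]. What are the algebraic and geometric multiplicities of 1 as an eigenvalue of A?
algebraic multiplicity 2, geometric multiplicity 2

The characteristic polynomial is (x - 1)^2(x + 4)^2, so the factor x - 1 appears with exponent 2: the algebraic multiplicity is 2.

rank(A - I) = 2, so the eigenspace has dimension 4 - 2 = 2: the geometric multiplicity is 2.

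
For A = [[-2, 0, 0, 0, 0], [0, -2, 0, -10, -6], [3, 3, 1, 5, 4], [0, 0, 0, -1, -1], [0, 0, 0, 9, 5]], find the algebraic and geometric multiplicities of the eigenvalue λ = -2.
algebraic multiplicity 2, geometric multiplicity 2

The characteristic polynomial is (x - 2)^2(x - 1)(x + 2)^2, so the factor x + 2 appears with exponent 2: the algebraic multiplicity is 2.

rank(A + 2I) = 3, so the eigenspace has dimension 5 - 3 = 2: the geometric multiplicity is 2.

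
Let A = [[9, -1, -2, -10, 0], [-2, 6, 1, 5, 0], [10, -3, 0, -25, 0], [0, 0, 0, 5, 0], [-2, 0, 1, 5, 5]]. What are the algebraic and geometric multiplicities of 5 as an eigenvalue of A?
algebraic multiplicity 5, geometric multiplicity 3

The characteristic polynomial is (x - 5)^5, so the factor x - 5 appears with exponent 5: the algebraic multiplicity is 5.

rank(A - 5I) = 2, so the eigenspace has dimension 5 - 2 = 3: the geometric multiplicity is 3.

Since 3 < 5, A is not diagonalizable.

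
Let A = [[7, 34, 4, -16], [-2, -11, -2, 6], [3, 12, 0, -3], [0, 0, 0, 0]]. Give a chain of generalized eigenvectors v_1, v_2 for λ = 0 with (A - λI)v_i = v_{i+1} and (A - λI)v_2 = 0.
v_1 = [[0, 0, 2, 1]]^T, v_2 = [[-8, 2, -3, 0]]^T

We seek v_1 ∈ ker(A^2) \ ker(A), then set v_{i+1} = A v_i.

One such chain is v_1 = [[0, 0, 2, 1]]^T, v_2 = [[-8, 2, -3, 0]]^T. Check: A v_2 = [[0, 0, 0, 0]]^T = 0.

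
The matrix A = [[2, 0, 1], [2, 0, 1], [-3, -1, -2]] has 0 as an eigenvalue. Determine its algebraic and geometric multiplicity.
algebraic multiplicity 3, geometric multiplicity 1

The characteristic polynomial is x^3, so the factor x appears with exponent 3: the algebraic multiplicity is 3.

rank(A) = 2, so the eigenspace has dimension 3 - 2 = 1: the geometric multiplicity is 1.

Since 1 < 3, A is not diagonalizable.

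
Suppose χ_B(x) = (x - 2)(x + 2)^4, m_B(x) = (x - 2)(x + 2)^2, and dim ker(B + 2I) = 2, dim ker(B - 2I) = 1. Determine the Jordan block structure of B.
λ = -2: algebraic multiplicity 4 (exponent in χ_B), largest block size 2 (exponent in m_B), 2 blocks (geometric multiplicity). These force block sizes [2, 2].
λ = 2: algebraic multiplicity 1 (exponent in χ_B), largest block size 1 (exponent in m_B), 1 block (geometric multiplicity). This forces block sizes [1].

Jordan blocks: (-2, 2), (-2, 2), (2, 1)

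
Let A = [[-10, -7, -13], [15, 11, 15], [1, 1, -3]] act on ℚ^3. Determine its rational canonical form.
The invariant factors of A (the non-unit diagonal entries of the Smith normal form of xI - A over ℚ[x]) are (x + 4)(x^2 - 2x - 2), each dividing the next. The characteristic polynomial is their product, (x + 4)(x^2 - 2x - 2).

The rational canonical form is the block-diagonal matrix of companion matrices C(f_i):
R = [[0, 0, 8], [1, 0, 10], [0, 1, -2]].

Note the characteristic polynomial does not split into linear factors over ℚ, so A has no Jordan form over ℚ; the rational canonical form exists over any field.

R = [[0, 0, 8], [1, 0, 10], [0, 1, -2]]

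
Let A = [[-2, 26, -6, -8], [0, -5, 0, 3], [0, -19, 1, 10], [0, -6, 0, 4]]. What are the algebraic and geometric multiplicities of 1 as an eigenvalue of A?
The characteristic polynomial is (x - 1)^2(x + 2)^2, so the factor x - 1 appears with exponent 2: the algebraic multiplicity is 2.

rank(A - I) = 3, so the eigenspace has dimension 4 - 3 = 1: the geometric multiplicity is 1.

Since 1 < 2, A is not diagonalizable.

algebraic multiplicity 2, geometric multiplicity 1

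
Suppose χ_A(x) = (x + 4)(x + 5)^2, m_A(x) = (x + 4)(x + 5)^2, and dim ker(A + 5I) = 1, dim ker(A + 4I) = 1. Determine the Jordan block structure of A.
Jordan blocks: (-5, 2), (-4, 1)

λ = -5: algebraic multiplicity 2 (exponent in χ_A), largest block size 2 (exponent in m_A), 1 block (geometric multiplicity). This forces block sizes [2].
λ = -4: algebraic multiplicity 1 (exponent in χ_A), largest block size 1 (exponent in m_A), 1 block (geometric multiplicity). This forces block sizes [1].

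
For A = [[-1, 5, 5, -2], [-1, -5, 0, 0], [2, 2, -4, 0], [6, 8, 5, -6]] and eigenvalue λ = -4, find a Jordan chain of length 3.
We seek v_1 ∈ ker((A + 4I)^3) \ ker((A + 4I)^2), then set v_{i+1} = (A + 4I) v_i.

One such chain is v_1 = [[0, 0, 1, 2]]^T, v_2 = [[1, 0, 0, 1]]^T, v_3 = [[1, -1, 2, 4]]^T. Check: (A + 4I) v_3 = [[0, 0, 0, 0]]^T = 0.

v_1 = [[0, 0, 1, 2]]^T, v_2 = [[1, 0, 0, 1]]^T, v_3 = [[1, -1, 2, 4]]^T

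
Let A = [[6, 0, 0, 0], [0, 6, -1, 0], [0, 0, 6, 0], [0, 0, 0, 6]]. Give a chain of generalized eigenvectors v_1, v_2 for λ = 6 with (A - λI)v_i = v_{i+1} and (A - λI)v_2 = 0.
We seek v_1 ∈ ker((A - 6I)^2) \ ker(A - 6I), then set v_{i+1} = (A - 6I) v_i.

One such chain is v_1 = [[4, 1, 1, -2]]^T, v_2 = [[0, -1, 0, 0]]^T. Check: (A - 6I) v_2 = [[0, 0, 0, 0]]^T = 0.

v_1 = [[4, 1, 1, -2]]^T, v_2 = [[0, -1, 0, 0]]^T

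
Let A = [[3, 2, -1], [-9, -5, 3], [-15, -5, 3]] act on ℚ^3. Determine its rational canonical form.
R = [[0, 0, -6], [1, 0, 3], [0, 1, 1]]

The invariant factors of A (the non-unit diagonal entries of the Smith normal form of xI - A over ℚ[x]) are (x + 2)(x^2 - 3x + 3), each dividing the next. The characteristic polynomial is their product, (x + 2)(x^2 - 3x + 3).

The rational canonical form is the block-diagonal matrix of companion matrices C(f_i):
R = [[0, 0, -6], [1, 0, 3], [0, 1, 1]].

Note the characteristic polynomial does not split into linear factors over ℚ, so A has no Jordan form over ℚ; the rational canonical form exists over any field.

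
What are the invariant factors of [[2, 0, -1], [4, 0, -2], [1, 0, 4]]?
x(x - 3)^2

The Jordan structure of A has elementary divisors x, (x - 3)^2. Arranging the block sizes at each eigenvalue in decreasing order and taking row products gives the invariant factors.

Invariant factors (smallest first, each dividing the next): x(x - 3)^2.

Check: the last factor x(x - 3)^2 is the minimal polynomial, and the product x(x - 3)^2 is the characteristic polynomial.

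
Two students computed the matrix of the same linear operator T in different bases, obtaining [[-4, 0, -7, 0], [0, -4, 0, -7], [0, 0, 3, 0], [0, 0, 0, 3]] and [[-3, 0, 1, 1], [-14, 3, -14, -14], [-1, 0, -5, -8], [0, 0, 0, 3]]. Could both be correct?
No.

Both have characteristic polynomial (x - 3)^2(x + 4)^2, but the minimal polynomial of A is (x - 3)(x + 4) while the minimal polynomial of B is (x - 3)(x + 4)^2. The minimal polynomial is a similarity invariant, so A and B are not similar.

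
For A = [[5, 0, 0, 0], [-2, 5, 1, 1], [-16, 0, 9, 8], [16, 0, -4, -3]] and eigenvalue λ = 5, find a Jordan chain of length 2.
v_1 = [[0, 0, 2, -1]]^T, v_2 = [[0, 1, 0, 0]]^T

We seek v_1 ∈ ker((A - 5I)^2) \ ker(A - 5I), then set v_{i+1} = (A - 5I) v_i.

One such chain is v_1 = [[0, 0, 2, -1]]^T, v_2 = [[0, 1, 0, 0]]^T. Check: (A - 5I) v_2 = [[0, 0, 0, 0]]^T = 0.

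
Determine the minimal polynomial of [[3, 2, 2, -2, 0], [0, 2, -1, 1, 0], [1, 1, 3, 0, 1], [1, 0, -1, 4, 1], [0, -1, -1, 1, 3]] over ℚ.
m_A(x) = (x - 3)^2

The characteristic polynomial factors as (x - 3)^5. The minimal polynomial is ∏(x - λ)^{k_λ} where k_λ is the size of the largest Jordan block at λ.

For λ = 3: rank(A - 3I) = 2, and the largest Jordan block has size 2 (the smallest k with rank((A - 3I)^k) = rank((A - 3I)^(k+1))).

So m_A(x) = (x - 3)^2.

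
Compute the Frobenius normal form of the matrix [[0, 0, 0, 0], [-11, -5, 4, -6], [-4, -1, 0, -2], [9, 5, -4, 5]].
The invariant factors of A (the non-unit diagonal entries of the Smith normal form of xI - A over ℚ[x]) are x(x^3 + x + 4), each dividing the next. The characteristic polynomial is their product, x(x^3 + x + 4).

The rational canonical form is the block-diagonal matrix of companion matrices C(f_i):
R = [[0, 0, 0, 0], [1, 0, 0, -4], [0, 1, 0, -1], [0, 0, 1, 0]].

Note the characteristic polynomial does not split into linear factors over ℚ, so A has no Jordan form over ℚ; the rational canonical form exists over any field.

R = [[0, 0, 0, 0], [1, 0, 0, -4], [0, 1, 0, -1], [0, 0, 1, 0]]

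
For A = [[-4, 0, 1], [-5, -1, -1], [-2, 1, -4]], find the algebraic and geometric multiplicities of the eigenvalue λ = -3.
algebraic multiplicity 3, geometric multiplicity 1

The characteristic polynomial is (x + 3)^3, so the factor x + 3 appears with exponent 3: the algebraic multiplicity is 3.

rank(A + 3I) = 2, so the eigenspace has dimension 3 - 2 = 1: the geometric multiplicity is 1.

Since 1 < 3, A is not diagonalizable.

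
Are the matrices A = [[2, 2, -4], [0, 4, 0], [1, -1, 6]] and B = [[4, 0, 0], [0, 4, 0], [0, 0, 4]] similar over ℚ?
Both have characteristic polynomial (x - 4)^3, but the minimal polynomial of A is (x - 4)^2 while the minimal polynomial of B is x - 4. The minimal polynomial is a similarity invariant, so A and B are not similar.

No.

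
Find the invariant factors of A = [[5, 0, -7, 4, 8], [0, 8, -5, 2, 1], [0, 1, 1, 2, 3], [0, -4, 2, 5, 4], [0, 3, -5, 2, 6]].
x - 5, x - 5, (x - 5)^3

The Jordan structure of A has elementary divisors (x - 5)^3, (x - 5), (x - 5). Arranging the block sizes at each eigenvalue in decreasing order and taking row products gives the invariant factors.

Invariant factors (smallest first, each dividing the next): x - 5, x - 5, (x - 5)^3.

Check: the last factor (x - 5)^3 is the minimal polynomial, and the product (x - 5)^5 is the characteristic polynomial.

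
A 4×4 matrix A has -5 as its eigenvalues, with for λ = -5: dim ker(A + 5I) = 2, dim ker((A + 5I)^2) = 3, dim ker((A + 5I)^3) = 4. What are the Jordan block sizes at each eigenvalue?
λ = -5: successive nullity increments [2, 1, 1] count blocks of size ≥ k; block sizes are [3, 1].

Jordan blocks: (-5, 3), (-5, 1)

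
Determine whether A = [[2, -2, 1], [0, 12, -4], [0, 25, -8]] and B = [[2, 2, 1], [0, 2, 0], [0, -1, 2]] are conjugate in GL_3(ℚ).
Two matrices over a field are similar if and only if they have the same invariant factors.

Both A and B have characteristic polynomial (x - 2)^3 and minimal polynomial (x - 2)^3. Computing further, both have invariant factors (x - 2)^3. Hence A and B are similar.

Yes.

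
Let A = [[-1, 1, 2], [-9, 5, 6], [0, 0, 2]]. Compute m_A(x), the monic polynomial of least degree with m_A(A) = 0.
m_A(x) = (x - 2)^2

The characteristic polynomial factors as (x - 2)^3. The minimal polynomial is ∏(x - λ)^{k_λ} where k_λ is the size of the largest Jordan block at λ.

For λ = 2: rank(A - 2I) = 1, and the largest Jordan block has size 2 (the smallest k with rank((A - 2I)^k) = rank((A - 2I)^(k+1))).

So m_A(x) = (x - 2)^2.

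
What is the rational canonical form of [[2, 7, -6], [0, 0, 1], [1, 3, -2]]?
The invariant factors of A (the non-unit diagonal entries of the Smith normal form of xI - A over ℚ[x]) are x^3 - x - 1, each dividing the next. The characteristic polynomial is their product, x^3 - x - 1.

The rational canonical form is the block-diagonal matrix of companion matrices C(f_i):
R = [[0, 0, 1], [1, 0, 1], [0, 1, 0]].

Note the characteristic polynomial does not split into linear factors over ℚ, so A has no Jordan form over ℚ; the rational canonical form exists over any field.

R = [[0, 0, 1], [1, 0, 1], [0, 1, 0]]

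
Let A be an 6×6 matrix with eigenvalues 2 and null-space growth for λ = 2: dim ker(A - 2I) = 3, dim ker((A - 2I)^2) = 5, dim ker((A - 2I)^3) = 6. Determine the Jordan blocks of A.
λ = 2: successive nullity increments [3, 2, 1] count blocks of size ≥ k; block sizes are [3, 2, 1].

Jordan blocks: (2, 3), (2, 2), (2, 1)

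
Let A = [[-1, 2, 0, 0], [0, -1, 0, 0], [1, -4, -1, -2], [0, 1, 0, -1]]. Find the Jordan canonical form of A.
J = [[-1, 1, 0, 0], [0, -1, 0, 0], [0, 0, -1, 1], [0, 0, 0, -1]]

The characteristic polynomial is det(xI - A) = (x + 1)^4, so the eigenvalues are -1 (algebraic multiplicity 4).

For λ = -1: rank(A + I) = 2, rank((A + I)^2) = 0. The eigenspace has dimension 4 - 2 = 2, so there are 2 Jordan blocks; the rank sequence gives block sizes [2, 2].

Assembling the blocks gives the Jordan form J above.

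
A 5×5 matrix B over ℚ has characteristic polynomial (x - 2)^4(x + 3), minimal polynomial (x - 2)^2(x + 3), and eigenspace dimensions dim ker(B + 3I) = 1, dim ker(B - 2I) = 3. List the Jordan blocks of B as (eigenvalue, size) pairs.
Jordan blocks: (-3, 1), (2, 2), (2, 1), (2, 1)

λ = -3: algebraic multiplicity 1 (exponent in χ_B), largest block size 1 (exponent in m_B), 1 block (geometric multiplicity). This forces block sizes [1].
λ = 2: algebraic multiplicity 4 (exponent in χ_B), largest block size 2 (exponent in m_B), 3 blocks (geometric multiplicity). These force block sizes [2, 1, 1].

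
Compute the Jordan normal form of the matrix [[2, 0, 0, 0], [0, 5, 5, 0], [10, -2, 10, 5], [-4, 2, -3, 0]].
The characteristic polynomial is det(xI - A) = (x - 5)^3(x - 2), so the eigenvalues are 2 (algebraic multiplicity 1), 5 (algebraic multiplicity 3).

For λ = 2: algebraic multiplicity 1 gives one 1×1 block.

For λ = 5: rank(A - 5I) = 3, rank((A - 5I)^2) = 2, rank((A - 5I)^3) = 1. The eigenspace has dimension 4 - 3 = 1, so there is 1 Jordan block; the rank sequence gives block sizes [3].

Assembling the blocks gives the Jordan form J above.

J = [[2, 0, 0, 0], [0, 5, 1, 0], [0, 0, 5, 1], [0, 0, 0, 5]]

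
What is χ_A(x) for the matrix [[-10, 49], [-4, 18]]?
xI - A = [[x + 10, -49], [4, x - 18]].

Expanding det(xI - A) along the first row:
det(xI - A) = + (x + 10)·det([[x - 18]]) - (-49)·det([[4]]).

Evaluating gives χ_A(x) = x^2 - 8x + 16 = (x - 4)^2.

χ_A(x) = (x - 4)^2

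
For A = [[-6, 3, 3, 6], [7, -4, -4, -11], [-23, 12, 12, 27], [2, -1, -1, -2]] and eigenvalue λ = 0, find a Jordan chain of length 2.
v_1 = [[-3, 4, -11, 1]]^T, v_2 = [[3, -4, 12, -1]]^T

We seek v_1 ∈ ker(A^2) \ ker(A), then set v_{i+1} = A v_i.

One such chain is v_1 = [[-3, 4, -11, 1]]^T, v_2 = [[3, -4, 12, -1]]^T. Check: A v_2 = [[0, 0, 0, 0]]^T = 0.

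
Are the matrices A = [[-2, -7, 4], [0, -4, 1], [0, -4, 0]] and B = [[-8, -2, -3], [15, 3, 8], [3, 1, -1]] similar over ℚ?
Yes.

Two matrices over a field are similar if and only if they have the same invariant factors.

Both A and B have characteristic polynomial (x + 2)^3 and minimal polynomial (x + 2)^3. Computing further, both have invariant factors (x + 2)^3. Hence A and B are similar.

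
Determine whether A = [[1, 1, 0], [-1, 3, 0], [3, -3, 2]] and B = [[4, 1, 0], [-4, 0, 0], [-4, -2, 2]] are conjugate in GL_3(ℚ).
Two matrices over a field are similar if and only if they have the same invariant factors.

Both A and B have characteristic polynomial (x - 2)^3 and minimal polynomial (x - 2)^2. Computing further, both have invariant factors x - 2, (x - 2)^2. Hence A and B are similar.

Yes.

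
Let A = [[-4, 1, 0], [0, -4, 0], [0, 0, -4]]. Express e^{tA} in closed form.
A has Jordan form J = [[-4, 1, 0], [0, -4, 0], [0, 0, -4]] with A = PJP^{-1}, so e^{tA} = P e^{tJ} P^{-1}.

For a Jordan block J_k(λ), e^{tJ_k(λ)} = e^{λt} · (I + tN + t^2 N^2/2! + ... + t^{k-1} N^{k-1}/(k-1)!) where N is the nilpotent superdiagonal part.

Assembling the blocks and conjugating back gives the entries of e^{tA} as shown above.

e^{tA} = [[e^{-4*t}, t*e^{-4*t}, 0], [0, e^{-4*t}, 0], [0, 0, e^{-4*t}]]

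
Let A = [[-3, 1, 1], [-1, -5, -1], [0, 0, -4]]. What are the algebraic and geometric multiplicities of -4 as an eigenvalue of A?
algebraic multiplicity 3, geometric multiplicity 2

The characteristic polynomial is (x + 4)^3, so the factor x + 4 appears with exponent 3: the algebraic multiplicity is 3.

rank(A + 4I) = 1, so the eigenspace has dimension 3 - 1 = 2: the geometric multiplicity is 2.

Since 2 < 3, A is not diagonalizable.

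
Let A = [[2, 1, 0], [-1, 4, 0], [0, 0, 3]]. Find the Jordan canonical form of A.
J = [[3, 1, 0], [0, 3, 0], [0, 0, 3]]

The characteristic polynomial is det(xI - A) = (x - 3)^3, so the eigenvalues are 3 (algebraic multiplicity 3).

For λ = 3: rank(A - 3I) = 1, rank((A - 3I)^2) = 0. The eigenspace has dimension 3 - 1 = 2, so there are 2 Jordan blocks; the rank sequence gives block sizes [2, 1].

Assembling the blocks gives the Jordan form J above.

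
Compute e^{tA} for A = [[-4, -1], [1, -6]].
A has Jordan form J = [[-5, 1], [0, -5]] with A = PJP^{-1}, so e^{tA} = P e^{tJ} P^{-1}.

For a Jordan block J_k(λ), e^{tJ_k(λ)} = e^{λt} · (I + tN + t^2 N^2/2! + ... + t^{k-1} N^{k-1}/(k-1)!) where N is the nilpotent superdiagonal part.

Assembling the blocks and conjugating back gives the entries of e^{tA} as shown above.

e^{tA} = [[(t + 1)*e^{-5*t}, -t*e^{-5*t}], [t*e^{-5*t}, (1 - t)*e^{-5*t}]]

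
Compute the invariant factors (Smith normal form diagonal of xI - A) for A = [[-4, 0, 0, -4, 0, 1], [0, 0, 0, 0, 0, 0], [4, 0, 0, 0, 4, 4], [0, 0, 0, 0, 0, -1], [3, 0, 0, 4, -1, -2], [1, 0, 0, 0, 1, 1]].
x, x, x^3(x + 4)

The Jordan structure of A has elementary divisors (x + 4), x^3, x, x. Arranging the block sizes at each eigenvalue in decreasing order and taking row products gives the invariant factors.

Invariant factors (smallest first, each dividing the next): x, x, x^3(x + 4).

Check: the last factor x^3(x + 4) is the minimal polynomial, and the product x^5(x + 4) is the characteristic polynomial.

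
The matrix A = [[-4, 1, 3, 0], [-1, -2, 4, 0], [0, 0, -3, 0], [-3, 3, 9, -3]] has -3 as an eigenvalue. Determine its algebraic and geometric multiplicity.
algebraic multiplicity 4, geometric multiplicity 2

The characteristic polynomial is (x + 3)^4, so the factor x + 3 appears with exponent 4: the algebraic multiplicity is 4.

rank(A + 3I) = 2, so the eigenspace has dimension 4 - 2 = 2: the geometric multiplicity is 2.

Since 2 < 4, A is not diagonalizable.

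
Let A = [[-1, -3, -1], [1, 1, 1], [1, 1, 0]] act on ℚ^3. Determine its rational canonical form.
R = [[0, 0, -2], [1, 0, -2], [0, 1, 0]]

The invariant factors of A (the non-unit diagonal entries of the Smith normal form of xI - A over ℚ[x]) are x^3 + 2x + 2, each dividing the next. The characteristic polynomial is their product, x^3 + 2x + 2.

The rational canonical form is the block-diagonal matrix of companion matrices C(f_i):
R = [[0, 0, -2], [1, 0, -2], [0, 1, 0]].

Note the characteristic polynomial does not split into linear factors over ℚ, so A has no Jordan form over ℚ; the rational canonical form exists over any field.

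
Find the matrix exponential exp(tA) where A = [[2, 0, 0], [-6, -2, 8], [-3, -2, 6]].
A has Jordan form J = [[2, 1, 0], [0, 2, 0], [0, 0, 2]] with A = PJP^{-1}, so e^{tA} = P e^{tJ} P^{-1}.

For a Jordan block J_k(λ), e^{tJ_k(λ)} = e^{λt} · (I + tN + t^2 N^2/2! + ... + t^{k-1} N^{k-1}/(k-1)!) where N is the nilpotent superdiagonal part.

Assembling the blocks and conjugating back gives the entries of e^{tA} as shown above.

e^{tA} = [[e^{2*t}, 0, 0], [-6*t*e^{2*t}, (1 - 4*t)*e^{2*t}, 8*t*e^{2*t}], [-3*t*e^{2*t}, -2*t*e^{2*t}, (4*t + 1)*e^{2*t}]]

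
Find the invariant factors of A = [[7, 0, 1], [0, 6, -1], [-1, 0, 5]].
The Jordan structure of A has elementary divisors (x - 6)^3. Arranging the block sizes at each eigenvalue in decreasing order and taking row products gives the invariant factors.

Invariant factors (smallest first, each dividing the next): (x - 6)^3.

Check: the last factor (x - 6)^3 is the minimal polynomial, and the product (x - 6)^3 is the characteristic polynomial.

(x - 6)^3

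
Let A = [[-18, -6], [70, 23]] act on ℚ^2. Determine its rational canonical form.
R = [[0, -6], [1, 5]]

The invariant factors of A (the non-unit diagonal entries of the Smith normal form of xI - A over ℚ[x]) are (x - 3)(x - 2), each dividing the next. The characteristic polynomial is their product, (x - 3)(x - 2).

The rational canonical form is the block-diagonal matrix of companion matrices C(f_i):
R = [[0, -6], [1, 5]].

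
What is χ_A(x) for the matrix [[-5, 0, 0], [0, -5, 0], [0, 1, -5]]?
xI - A = [[x + 5, 0, 0], [0, x + 5, 0], [0, -1, x + 5]].

Expanding det(xI - A) along the first row:
det(xI - A) = + (x + 5)·det([[x + 5, 0], [-1, x + 5]]) - (0)·det([[0, 0], [0, x + 5]]) + (0)·det([[0, x + 5], [0, -1]]).

Evaluating gives χ_A(x) = x^3 + 15x^2 + 75x + 125 = (x + 5)^3.

χ_A(x) = (x + 5)^3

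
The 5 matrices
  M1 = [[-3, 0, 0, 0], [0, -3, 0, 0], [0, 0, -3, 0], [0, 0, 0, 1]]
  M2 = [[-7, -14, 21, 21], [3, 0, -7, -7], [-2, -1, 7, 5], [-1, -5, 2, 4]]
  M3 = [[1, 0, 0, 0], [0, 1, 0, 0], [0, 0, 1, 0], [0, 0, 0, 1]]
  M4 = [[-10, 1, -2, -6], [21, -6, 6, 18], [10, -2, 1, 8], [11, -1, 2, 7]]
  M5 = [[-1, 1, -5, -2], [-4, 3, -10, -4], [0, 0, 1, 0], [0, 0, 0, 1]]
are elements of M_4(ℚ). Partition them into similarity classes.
Characteristic polynomials: χ_{M1} = (x - 1)(x + 3)^3, χ_{M2} = x^2(x - 2)^2, χ_{M3} = (x - 1)^4, χ_{M4} = (x - 1)(x + 3)^3, χ_{M5} = (x - 1)^4.

{M1}: invariant factors x + 3, x + 3, (x - 1)(x + 3).

{M2}: invariant factors x^2(x - 2)^2.

{M3}: invariant factors x - 1, x - 1, x - 1, x - 1.

{M4}: invariant factors x + 3, (x - 1)(x + 3)^2.

{M5}: invariant factors x - 1, x - 1, (x - 1)^2.

Matrices are similar if and only if their invariant-factor lists agree; the partition into similarity classes is {M1}, {M2}, {M3}, {M4}, {M5}.

5 classes: {M1}, {M2}, {M3}, {M4}, {M5}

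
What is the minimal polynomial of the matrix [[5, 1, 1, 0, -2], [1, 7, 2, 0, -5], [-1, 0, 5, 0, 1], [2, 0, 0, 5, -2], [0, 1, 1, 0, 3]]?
The characteristic polynomial factors as (x - 5)^5. The minimal polynomial is ∏(x - λ)^{k_λ} where k_λ is the size of the largest Jordan block at λ.

For λ = 5: rank(A - 5I) = 2, and the largest Jordan block has size 2 (the smallest k with rank((A - 5I)^k) = rank((A - 5I)^(k+1))).

So m_A(x) = (x - 5)^2.

m_A(x) = (x - 5)^2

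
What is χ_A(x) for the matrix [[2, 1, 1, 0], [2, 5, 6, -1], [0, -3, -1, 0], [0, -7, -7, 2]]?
χ_A(x) = (x - 2)^4

xI - A = [[x - 2, -1, -1, 0], [-2, x - 5, -6, 1], [0, 3, x + 1, 0], [0, 7, 7, x - 2]].

Expanding det(xI - A) along the first row:
det(xI - A) = + (x - 2)·det([[x - 5, -6, 1], [3, x + 1, 0], [7, 7, x - 2]]) - (-1)·det([[-2, -6, 1], [0, x + 1, 0], [0, 7, x - 2]]) + (-1)·det([[-2, x - 5, 1], [0, 3, 0], [0, 7, x - 2]]) - (0)·det([[-2, x - 5, -6], [0, 3, x + 1], [0, 7, 7]]).

Evaluating gives χ_A(x) = x^4 - 8x^3 + 24x^2 - 32x + 16 = (x - 2)^4.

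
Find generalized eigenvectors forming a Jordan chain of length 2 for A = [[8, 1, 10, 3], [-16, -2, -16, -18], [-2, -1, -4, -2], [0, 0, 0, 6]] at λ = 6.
We seek v_1 ∈ ker((A - 6I)^2) \ ker(A - 6I), then set v_{i+1} = (A - 6I) v_i.

One such chain is v_1 = [[-1, 0, 0, 1]]^T, v_2 = [[1, -2, 0, 0]]^T. Check: (A - 6I) v_2 = [[0, 0, 0, 0]]^T = 0.

v_1 = [[-1, 0, 0, 1]]^T, v_2 = [[1, -2, 0, 0]]^T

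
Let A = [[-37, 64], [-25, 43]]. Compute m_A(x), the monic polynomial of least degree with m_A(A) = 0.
The characteristic polynomial factors as (x - 3)^2. The minimal polynomial is ∏(x - λ)^{k_λ} where k_λ is the size of the largest Jordan block at λ.

For λ = 3: rank(A - 3I) = 1, and the largest Jordan block has size 2 (the smallest k with rank((A - 3I)^k) = rank((A - 3I)^(k+1))).

So m_A(x) = (x - 3)^2.

m_A(x) = (x - 3)^2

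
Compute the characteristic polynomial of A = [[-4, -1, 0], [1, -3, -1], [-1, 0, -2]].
xI - A = [[x + 4, 1, 0], [-1, x + 3, 1], [1, 0, x + 2]].

Expanding det(xI - A) along the first row:
det(xI - A) = + (x + 4)·det([[x + 3, 1], [0, x + 2]]) - (1)·det([[-1, 1], [1, x + 2]]) + (0)·det([[-1, x + 3], [1, 0]]).

Evaluating gives χ_A(x) = x^3 + 9x^2 + 27x + 27 = (x + 3)^3.

χ_A(x) = (x + 3)^3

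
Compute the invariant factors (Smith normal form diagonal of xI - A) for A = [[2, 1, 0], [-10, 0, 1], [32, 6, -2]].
x^3

The Jordan structure of A has elementary divisors x^3. Arranging the block sizes at each eigenvalue in decreasing order and taking row products gives the invariant factors.

Invariant factors (smallest first, each dividing the next): x^3.

Check: the last factor x^3 is the minimal polynomial, and the product x^3 is the characteristic polynomial.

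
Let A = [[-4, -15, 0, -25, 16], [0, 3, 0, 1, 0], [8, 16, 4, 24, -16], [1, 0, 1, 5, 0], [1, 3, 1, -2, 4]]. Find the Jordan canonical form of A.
The characteristic polynomial is det(xI - A) = (x - 4)^4(x + 4), so the eigenvalues are -4 (algebraic multiplicity 1), 4 (algebraic multiplicity 4).

For λ = -4: algebraic multiplicity 1 gives one 1×1 block.

For λ = 4: rank(A - 4I) = 3, rank((A - 4I)^2) = 2, rank((A - 4I)^3) = 1. The eigenspace has dimension 5 - 3 = 2, so there are 2 Jordan blocks; the rank sequence gives block sizes [3, 1].

Assembling the blocks gives the Jordan form J above.

J = [[-4, 0, 0, 0, 0], [0, 4, 1, 0, 0], [0, 0, 4, 1, 0], [0, 0, 0, 4, 0], [0, 0, 0, 0, 4]]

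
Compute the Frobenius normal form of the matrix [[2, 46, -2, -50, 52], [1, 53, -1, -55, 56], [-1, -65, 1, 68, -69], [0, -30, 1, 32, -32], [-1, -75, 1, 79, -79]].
The invariant factors of A (the non-unit diagonal entries of the Smith normal form of xI - A over ℚ[x]) are (x - 5)(x - 4)(x^3 - x + 3), each dividing the next. The characteristic polynomial is their product, (x - 5)(x - 4)(x^3 - x + 3).

The rational canonical form is the block-diagonal matrix of companion matrices C(f_i):
R = [[0, 0, 0, 0, -60], [1, 0, 0, 0, 47], [0, 1, 0, 0, -12], [0, 0, 1, 0, -19], [0, 0, 0, 1, 9]].

Note the characteristic polynomial does not split into linear factors over ℚ, so A has no Jordan form over ℚ; the rational canonical form exists over any field.

R = [[0, 0, 0, 0, -60], [1, 0, 0, 0, 47], [0, 1, 0, 0, -12], [0, 0, 1, 0, -19], [0, 0, 0, 1, 9]]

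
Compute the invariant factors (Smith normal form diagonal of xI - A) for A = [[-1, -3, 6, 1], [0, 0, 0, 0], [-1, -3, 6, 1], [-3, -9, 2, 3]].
The Jordan structure of A has elementary divisors x, x, (x - 4)^2. Arranging the block sizes at each eigenvalue in decreasing order and taking row products gives the invariant factors.

Invariant factors (smallest first, each dividing the next): x, x(x - 4)^2.

Check: the last factor x(x - 4)^2 is the minimal polynomial, and the product x^2(x - 4)^2 is the characteristic polynomial.

x, x(x - 4)^2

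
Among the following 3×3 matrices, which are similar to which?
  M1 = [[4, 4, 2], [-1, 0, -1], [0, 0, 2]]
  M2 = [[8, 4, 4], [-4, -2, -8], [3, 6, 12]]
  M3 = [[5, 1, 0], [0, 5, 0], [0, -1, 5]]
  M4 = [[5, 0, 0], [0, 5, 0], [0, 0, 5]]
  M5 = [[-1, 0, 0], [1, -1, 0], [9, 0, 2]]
5 classes: {M1}, {M2}, {M3}, {M4}, {M5}

Characteristic polynomials: χ_{M1} = (x - 2)^3, χ_{M2} = (x - 6)^3, χ_{M3} = (x - 5)^3, χ_{M4} = (x - 5)^3, χ_{M5} = (x - 2)(x + 1)^2.

{M1}: invariant factors x - 2, (x - 2)^2.

{M2}: invariant factors x - 6, (x - 6)^2.

{M3}: invariant factors x - 5, (x - 5)^2.

{M4}: invariant factors x - 5, x - 5, x - 5.

{M5}: invariant factors (x - 2)(x + 1)^2.

Matrices are similar if and only if their invariant-factor lists agree; the partition into similarity classes is {M1}, {M2}, {M3}, {M4}, {M5}.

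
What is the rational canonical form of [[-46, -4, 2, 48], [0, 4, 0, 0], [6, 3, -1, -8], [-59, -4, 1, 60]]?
The invariant factors of A (the non-unit diagonal entries of the Smith normal form of xI - A over ℚ[x]) are x - 4, (x - 6)(x - 4)(x - 3), each dividing the next. The characteristic polynomial is their product, (x - 6)(x - 4)^2(x - 3).

The rational canonical form is the block-diagonal matrix of companion matrices C(f_i):
R = [[4, 0, 0, 0], [0, 0, 0, 72], [0, 1, 0, -54], [0, 0, 1, 13]].

R = [[4, 0, 0, 0], [0, 0, 0, 72], [0, 1, 0, -54], [0, 0, 1, 13]]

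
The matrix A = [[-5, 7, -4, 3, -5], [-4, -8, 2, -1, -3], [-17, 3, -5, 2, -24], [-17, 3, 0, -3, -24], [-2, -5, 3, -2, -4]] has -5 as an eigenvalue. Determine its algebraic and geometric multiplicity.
The characteristic polynomial is (x + 5)^5, so the factor x + 5 appears with exponent 5: the algebraic multiplicity is 5.

rank(A + 5I) = 3, so the eigenspace has dimension 5 - 3 = 2: the geometric multiplicity is 2.

Since 2 < 5, A is not diagonalizable.

algebraic multiplicity 5, geometric multiplicity 2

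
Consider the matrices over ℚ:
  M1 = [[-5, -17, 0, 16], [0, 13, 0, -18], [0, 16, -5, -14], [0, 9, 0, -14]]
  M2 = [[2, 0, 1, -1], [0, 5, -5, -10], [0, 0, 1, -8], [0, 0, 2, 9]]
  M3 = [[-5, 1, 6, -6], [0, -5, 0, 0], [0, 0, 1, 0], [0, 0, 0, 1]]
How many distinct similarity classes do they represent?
3 classes: {M1}, {M2}, {M3}

Characteristic polynomials: χ_{M1} = (x - 4)(x + 5)^3, χ_{M2} = (x - 5)^3(x - 2), χ_{M3} = (x - 1)^2(x + 5)^2.

{M1}: invariant factors x + 5, (x - 4)(x + 5)^2.

{M2}: invariant factors x - 5, (x - 5)^2(x - 2).

{M3}: invariant factors x - 1, (x - 1)(x + 5)^2.

Matrices are similar if and only if their invariant-factor lists agree; the partition into similarity classes is {M1}, {M2}, {M3}.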